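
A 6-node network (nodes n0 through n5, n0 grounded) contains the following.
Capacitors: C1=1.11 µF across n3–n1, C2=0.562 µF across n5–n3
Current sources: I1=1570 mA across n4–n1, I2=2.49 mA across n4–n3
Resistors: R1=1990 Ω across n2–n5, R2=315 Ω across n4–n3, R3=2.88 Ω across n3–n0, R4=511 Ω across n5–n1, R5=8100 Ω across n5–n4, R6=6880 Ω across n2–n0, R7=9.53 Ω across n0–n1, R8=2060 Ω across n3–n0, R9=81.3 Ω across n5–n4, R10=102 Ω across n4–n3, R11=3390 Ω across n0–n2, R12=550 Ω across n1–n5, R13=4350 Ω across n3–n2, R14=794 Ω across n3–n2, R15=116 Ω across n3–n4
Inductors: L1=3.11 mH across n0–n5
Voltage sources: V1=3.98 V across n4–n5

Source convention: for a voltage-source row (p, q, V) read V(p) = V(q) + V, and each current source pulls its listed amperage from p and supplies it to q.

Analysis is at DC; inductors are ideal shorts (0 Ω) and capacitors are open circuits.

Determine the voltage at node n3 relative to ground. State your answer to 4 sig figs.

Apply KCL at each of the 5 non-ground nodes and solve the resulting linear system.
Node n1: branches {C1, I1, R4, R7, R12} → V_1 = 14.44
Node n2: branches {R1, R6, R11, R13, R14} → V_2 = 0.1464
Node n3: branches {C1, R2, R3, I2, R8, R10, C2, R13, R14, R15} → V_3 = 0.2391
Node n4: branches {I1, R2, R5, I2, R9, R10, R15, V1} → V_4 = 3.980
Node n5: branches {R1, L1, R4, R5, R9, C2, R12, V1} → V_5 = 0.000
Source currents: i(L1)=1.599, i(V1)=-1.703

0.2391 V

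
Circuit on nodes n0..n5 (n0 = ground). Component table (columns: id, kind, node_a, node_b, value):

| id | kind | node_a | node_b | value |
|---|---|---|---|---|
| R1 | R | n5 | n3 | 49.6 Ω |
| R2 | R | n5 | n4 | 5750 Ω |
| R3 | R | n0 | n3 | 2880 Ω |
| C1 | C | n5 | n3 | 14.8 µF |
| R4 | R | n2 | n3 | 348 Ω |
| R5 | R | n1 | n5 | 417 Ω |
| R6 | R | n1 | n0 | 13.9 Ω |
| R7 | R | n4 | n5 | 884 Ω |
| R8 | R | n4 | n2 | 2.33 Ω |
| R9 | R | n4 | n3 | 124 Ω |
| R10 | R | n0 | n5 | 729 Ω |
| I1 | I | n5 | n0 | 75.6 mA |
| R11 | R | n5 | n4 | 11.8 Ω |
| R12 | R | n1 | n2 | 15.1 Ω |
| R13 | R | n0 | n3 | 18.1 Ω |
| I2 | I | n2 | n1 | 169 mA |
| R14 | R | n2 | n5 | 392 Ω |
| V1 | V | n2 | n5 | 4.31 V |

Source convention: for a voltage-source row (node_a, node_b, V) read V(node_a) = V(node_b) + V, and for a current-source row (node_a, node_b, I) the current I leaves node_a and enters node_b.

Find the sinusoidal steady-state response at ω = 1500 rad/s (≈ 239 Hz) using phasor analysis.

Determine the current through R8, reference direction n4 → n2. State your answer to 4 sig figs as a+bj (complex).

MNA unknowns: 5 node voltages V₁..V_5 plus 1 source current (V1)
R1: Y=0.02016+0.000j on G[5,3]
R2: Y=0.0001739+0.000j on G[5,4]
R3: Y=0.0003472+0.000j on G[0,3]
C1: Y=0.000+0.02220j on G[5,3]
R4: Y=0.002874+0.000j on G[2,3]
R5: Y=0.002398+0.000j on G[1,5]
R6: Y=0.07194+0.000j on G[1,0]
R7: Y=0.001131+0.000j on G[4,5]
R8: Y=0.4292+0.000j on G[4,2]
R9: Y=0.008065+0.000j on G[4,3]
R10: Y=0.001372+0.000j on G[0,5]
I1: z[5]−=0.0756, z[0]+=0.0756
R11: Y=0.08475+0.000j on G[5,4]
R12: Y=0.06623+0.000j on G[1,2]
R13: Y=0.05525+0.000j on G[0,3]
I2: z[2]−=0.169, z[1]+=0.169
R14: Y=0.002551+0.000j on G[2,5]
V1: row V2−V5=4.31, i_V1 at 2,5
solve → V1=0.5256+0.4496j, V2=-1.236+0.9210j, V3=-1.903-0.6045j, V4=-1.955+0.8975j, V5=-5.546+0.9210j
aux → i_V1=-0.3739-0.04569j

-0.3086-0.01009j A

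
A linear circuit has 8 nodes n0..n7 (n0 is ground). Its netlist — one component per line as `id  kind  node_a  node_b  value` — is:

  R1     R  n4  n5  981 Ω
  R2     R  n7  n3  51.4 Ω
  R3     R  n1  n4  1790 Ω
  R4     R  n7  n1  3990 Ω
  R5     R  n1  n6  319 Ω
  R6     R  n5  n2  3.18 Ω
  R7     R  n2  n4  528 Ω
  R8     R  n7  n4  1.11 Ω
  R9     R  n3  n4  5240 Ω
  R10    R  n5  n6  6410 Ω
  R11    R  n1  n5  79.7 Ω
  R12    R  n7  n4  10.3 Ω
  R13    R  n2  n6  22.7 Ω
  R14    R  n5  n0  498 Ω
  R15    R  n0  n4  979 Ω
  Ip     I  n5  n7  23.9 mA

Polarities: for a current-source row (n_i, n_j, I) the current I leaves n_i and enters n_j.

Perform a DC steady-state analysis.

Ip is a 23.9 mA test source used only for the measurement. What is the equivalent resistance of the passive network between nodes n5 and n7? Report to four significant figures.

Apply KCL at each of the 7 non-ground nodes and solve the resulting linear system.
Node n1: branches {R3, R4, R5, R11} → V_1 = -1.574
Node n2: branches {R6, R7, R13} → V_2 = -1.818
Node n3: branches {R2, R9} → V_3 = 3.666
Node n4: branches {R1, R3, R7, R8, R9, R12, R15} → V_4 = 3.644
Node n5: branches {R1, R6, R10, R11, R14, Ip} → V_5 = -1.854
Node n6: branches {R5, R10, R13} → V_6 = -1.802
Node n7: branches {R2, R4, R8, R12, Ip} → V_7 = 3.667

R_eq = 231.0 Ω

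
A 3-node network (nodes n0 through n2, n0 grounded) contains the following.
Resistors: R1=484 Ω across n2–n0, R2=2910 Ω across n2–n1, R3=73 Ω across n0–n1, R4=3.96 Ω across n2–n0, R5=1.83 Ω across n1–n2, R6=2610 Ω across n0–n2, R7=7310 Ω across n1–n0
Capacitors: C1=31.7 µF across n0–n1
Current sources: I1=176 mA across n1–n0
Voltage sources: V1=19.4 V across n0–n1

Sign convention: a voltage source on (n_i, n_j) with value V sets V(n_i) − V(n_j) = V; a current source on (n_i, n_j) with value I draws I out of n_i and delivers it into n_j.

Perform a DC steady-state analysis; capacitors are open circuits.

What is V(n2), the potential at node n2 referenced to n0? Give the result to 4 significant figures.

MNA unknowns: 2 node voltages V₁..V_2 plus 1 source current (V1)
R1: Y=0.002066 on G[2,0]
R2: Y=0.0003436 on G[2,1]
R3: Y=0.01370 on G[0,1]
C1: Y=0.000 on G[0,1]
R4: Y=0.2525 on G[2,0]
I1: z[1]−=0.176, z[0]+=0.176
R5: Y=0.5464 on G[1,2]
R6: Y=0.0003831 on G[0,2]
R7: Y=0.0001368 on G[1,0]
V1: row V0−V1=19.4, i_V1 at 0,1
solve → V1=-19.40, V2=-13.23
aux → i_V1=-3.466

-13.23 V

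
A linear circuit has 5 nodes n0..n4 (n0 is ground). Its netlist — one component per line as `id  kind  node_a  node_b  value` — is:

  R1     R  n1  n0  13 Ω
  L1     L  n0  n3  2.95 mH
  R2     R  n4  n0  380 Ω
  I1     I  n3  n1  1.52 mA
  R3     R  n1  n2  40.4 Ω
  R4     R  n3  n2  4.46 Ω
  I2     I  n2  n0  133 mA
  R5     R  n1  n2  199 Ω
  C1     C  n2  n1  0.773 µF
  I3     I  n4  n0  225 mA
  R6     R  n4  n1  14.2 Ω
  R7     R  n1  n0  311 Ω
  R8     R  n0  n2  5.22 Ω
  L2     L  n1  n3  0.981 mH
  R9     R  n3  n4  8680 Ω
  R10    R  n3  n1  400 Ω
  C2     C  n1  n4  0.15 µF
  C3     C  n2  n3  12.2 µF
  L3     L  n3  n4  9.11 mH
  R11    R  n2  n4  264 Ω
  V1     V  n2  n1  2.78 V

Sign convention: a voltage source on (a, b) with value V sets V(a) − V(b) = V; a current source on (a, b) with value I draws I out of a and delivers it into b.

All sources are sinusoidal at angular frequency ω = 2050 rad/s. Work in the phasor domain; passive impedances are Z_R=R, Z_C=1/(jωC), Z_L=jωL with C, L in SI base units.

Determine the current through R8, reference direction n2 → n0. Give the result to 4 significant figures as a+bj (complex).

-0.03529-0.2480j A

Element admittances at ω=2050 rad/s:
  Y(R1) = 0.07692+0.000j S between n1,n0
  Y(L1) = 0.000-0.1654j S between n0,n3
  Y(R2) = 0.002632+0.000j S between n4,n0
  I1: injects 0.00152 A into n1 (from n3)
  Y(R3) = 0.02475+0.000j S between n1,n2
  Y(R4) = 0.2242+0.000j S between n3,n2
  I2: injects 0.133 A into n0 (from n2)
  Y(R5) = 0.005025+0.000j S between n1,n2
  Y(C1) = 0.000+0.001585j S between n2,n1
  I3: injects 0.225 A into n0 (from n4)
  Y(R6) = 0.07042+0.000j S between n4,n1
  Y(R7) = 0.003215+0.000j S between n1,n0
  Y(R8) = 0.1916+0.000j S between n0,n2
  Y(L2) = 0.000-0.4973j S between n1,n3
  Y(R9) = 0.0001152+0.000j S between n3,n4
  Y(R10) = 0.002500+0.000j S between n3,n1
  Y(C2) = 0.000+0.0003075j S between n1,n4
  Y(C3) = 0.000+0.02501j S between n2,n3
  Y(L3) = 0.000-0.05355j S between n3,n4
  Y(R11) = 0.003788+0.000j S between n2,n4
  V1: constraint V(n2)−V(n1) = 2.78
Assemble and solve the 5×5 MNA system:
  V(n1)=-2.964-1.295j  V(n2)=-0.1842-1.295j  V(n3)=-2.169-0.4490j  V(n4)=-4.144-2.619j
  i(V1)=-0.6617+0.3786j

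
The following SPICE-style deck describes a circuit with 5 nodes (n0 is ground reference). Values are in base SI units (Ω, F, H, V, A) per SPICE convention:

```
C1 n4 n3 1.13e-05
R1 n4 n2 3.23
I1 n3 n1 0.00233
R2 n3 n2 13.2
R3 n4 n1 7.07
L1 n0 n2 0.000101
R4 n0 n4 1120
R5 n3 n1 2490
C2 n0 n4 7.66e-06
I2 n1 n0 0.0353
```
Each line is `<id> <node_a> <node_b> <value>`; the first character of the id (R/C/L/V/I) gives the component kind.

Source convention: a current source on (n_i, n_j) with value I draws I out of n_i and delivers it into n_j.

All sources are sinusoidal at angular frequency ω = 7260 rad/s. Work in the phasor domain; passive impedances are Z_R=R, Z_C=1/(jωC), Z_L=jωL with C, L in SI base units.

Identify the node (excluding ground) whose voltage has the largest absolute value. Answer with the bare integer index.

Element admittances at ω=7260 rad/s:
  Y(C1) = 0.000+0.08204j S between n4,n3
  Y(R1) = 0.3096+0.000j S between n4,n2
  I1: injects 0.00233 A into n1 (from n3)
  Y(R2) = 0.07576+0.000j S between n3,n2
  Y(R3) = 0.1414+0.000j S between n4,n1
  Y(L1) = 0.000-1.364j S between n0,n2
  Y(R4) = 0.0008929+0.000j S between n0,n4
  Y(R5) = 0.0004016+0.000j S between n3,n1
  Y(C2) = 0.000+0.05561j S between n0,n4
  I2: injects 0.0353 A into n0 (from n1)
Assemble and solve the 4×4 MNA system:
  V(n1)=-0.3318-0.003487j  V(n2)=-0.004058-0.02596j  V(n3)=-0.08146-0.04522j  V(n4)=-0.09945-0.003368j

1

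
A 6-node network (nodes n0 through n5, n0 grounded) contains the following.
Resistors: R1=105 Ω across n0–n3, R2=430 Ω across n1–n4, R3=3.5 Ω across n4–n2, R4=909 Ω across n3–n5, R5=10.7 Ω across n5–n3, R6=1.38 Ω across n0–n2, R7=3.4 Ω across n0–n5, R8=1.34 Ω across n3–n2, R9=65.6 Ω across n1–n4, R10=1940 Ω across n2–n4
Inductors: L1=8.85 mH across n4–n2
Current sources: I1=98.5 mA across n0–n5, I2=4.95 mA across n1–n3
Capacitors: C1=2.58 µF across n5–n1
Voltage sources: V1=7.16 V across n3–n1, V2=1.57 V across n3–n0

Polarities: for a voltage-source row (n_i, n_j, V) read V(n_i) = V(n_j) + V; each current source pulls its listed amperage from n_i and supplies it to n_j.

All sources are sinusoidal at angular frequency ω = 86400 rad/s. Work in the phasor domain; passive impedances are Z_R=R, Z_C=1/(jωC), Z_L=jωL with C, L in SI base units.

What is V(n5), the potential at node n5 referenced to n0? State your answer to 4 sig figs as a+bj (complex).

-0.9055-2.687j V

MNA unknowns: 5 node voltages V₁..V_5 plus 2 source currents (V1, V2)
R1: Y=0.009524+0.000j on G[0,3]
R2: Y=0.002326+0.000j on G[1,4]
L1: Y=0.000-0.001308j on G[4,2]
R3: Y=0.2857+0.000j on G[4,2]
I1: z[0]−=0.0985, z[5]+=0.0985
R4: Y=0.001100+0.000j on G[3,5]
C1: Y=0.000+0.2229j on G[5,1]
R5: Y=0.09346+0.000j on G[5,3]
I2: z[1]−=0.00495, z[3]+=0.00495
R6: Y=0.7246+0.000j on G[0,2]
R7: Y=0.2941+0.000j on G[0,5]
R8: Y=0.7463+0.000j on G[3,2]
R9: Y=0.01524+0.000j on G[1,4]
R10: Y=0.0005155+0.000j on G[2,4]
V1: row V3−V1=7.16, i_V1 at 3,1
V2: row V3−V0=1.57, i_V2 at 3,0
solve → V1=-5.590+0.000j, V2=0.7255+1.857e-05j, V3=1.570+0.000j, V4=0.3602-0.001555j, V5=-0.9055-2.687j
aux → i_V1=-0.6985-1.044j, i_V2=-0.1758+0.7902j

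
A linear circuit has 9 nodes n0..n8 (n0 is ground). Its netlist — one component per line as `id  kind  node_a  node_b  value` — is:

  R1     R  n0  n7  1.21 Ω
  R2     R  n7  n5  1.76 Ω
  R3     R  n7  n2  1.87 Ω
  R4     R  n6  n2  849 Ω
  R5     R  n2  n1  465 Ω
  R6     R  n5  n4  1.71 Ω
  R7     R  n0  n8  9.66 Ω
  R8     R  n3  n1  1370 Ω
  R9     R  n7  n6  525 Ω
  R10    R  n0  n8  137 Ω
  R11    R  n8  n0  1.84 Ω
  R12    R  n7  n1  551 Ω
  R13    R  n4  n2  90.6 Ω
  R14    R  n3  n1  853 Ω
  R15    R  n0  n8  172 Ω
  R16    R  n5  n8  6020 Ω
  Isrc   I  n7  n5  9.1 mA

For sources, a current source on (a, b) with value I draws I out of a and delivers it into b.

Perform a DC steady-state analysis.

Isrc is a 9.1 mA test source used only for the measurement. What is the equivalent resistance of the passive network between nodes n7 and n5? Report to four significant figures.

Apply KCL at each of the 8 non-ground nodes and solve the resulting linear system.
Node n1: branches {R5, R8, R12, R14} → V_1 = 0.0001656
Node n2: branches {R3, R4, R5, R13} → V_2 = 0.0003079
Node n3: branches {R8, R14} → V_3 = 0.0001656
Node n4: branches {R6, R13} → V_4 = 0.01543
Node n5: branches {R2, R6, R16, Isrc} → V_5 = 0.01571
Node n6: branches {R4, R9} → V_6 = 0.0001157
Node n7: branches {R1, R2, R3, R9, R12, Isrc} → V_7 = -3.158e-06
Node n8: branches {R7, R10, R11, R15, R16} → V_8 = 3.953e-06

R_eq = 1.727 Ω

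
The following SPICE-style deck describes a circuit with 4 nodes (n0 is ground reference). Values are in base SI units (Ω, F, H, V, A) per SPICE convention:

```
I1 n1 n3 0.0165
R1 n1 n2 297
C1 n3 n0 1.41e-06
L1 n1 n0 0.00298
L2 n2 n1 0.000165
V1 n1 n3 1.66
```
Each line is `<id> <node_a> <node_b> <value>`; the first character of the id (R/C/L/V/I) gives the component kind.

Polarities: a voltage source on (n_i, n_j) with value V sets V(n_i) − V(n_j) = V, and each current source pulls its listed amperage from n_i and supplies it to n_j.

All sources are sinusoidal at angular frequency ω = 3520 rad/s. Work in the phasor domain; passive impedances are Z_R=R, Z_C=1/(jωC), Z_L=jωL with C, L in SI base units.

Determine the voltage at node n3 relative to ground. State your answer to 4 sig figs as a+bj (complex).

-1.751+0.000j V

Apply KCL at each of the 3 non-ground nodes and solve the resulting linear system.
Node n1: branches {I1, R1, L1, L2, V1} → V_1 = -0.09117+0.000j
Node n2: branches {R1, L2} → V_2 = -0.09117+0.000j
Node n3: branches {I1, C1, V1} → V_3 = -1.751+0.000j
Source currents: i(V1)=-0.01650-0.008691j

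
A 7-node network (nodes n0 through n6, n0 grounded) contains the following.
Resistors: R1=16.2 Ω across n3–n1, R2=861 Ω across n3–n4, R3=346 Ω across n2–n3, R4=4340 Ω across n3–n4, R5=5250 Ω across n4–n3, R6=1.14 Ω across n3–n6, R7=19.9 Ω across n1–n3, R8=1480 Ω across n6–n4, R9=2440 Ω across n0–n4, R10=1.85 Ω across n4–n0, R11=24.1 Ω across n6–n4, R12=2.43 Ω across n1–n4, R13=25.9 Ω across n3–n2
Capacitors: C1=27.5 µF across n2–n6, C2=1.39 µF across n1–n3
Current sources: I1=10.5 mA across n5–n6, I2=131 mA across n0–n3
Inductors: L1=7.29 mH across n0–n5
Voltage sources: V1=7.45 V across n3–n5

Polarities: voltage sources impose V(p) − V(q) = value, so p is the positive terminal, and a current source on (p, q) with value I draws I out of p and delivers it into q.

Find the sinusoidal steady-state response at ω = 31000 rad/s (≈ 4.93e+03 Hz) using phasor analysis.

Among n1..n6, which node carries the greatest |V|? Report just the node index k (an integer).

5

Apply KCL at each of the 6 non-ground nodes and solve the resulting linear system.
Node n1: branches {R1, R7, C2, R12} → V_1 = 0.4738-0.07865j
Node n2: branches {C1, R3, R13} → V_2 = 1.139-0.4308j
Node n3: branches {R1, R2, R3, R4, R5, R6, R7, C2, I2, R13, V1} → V_3 = 1.170-0.4467j
Node n4: branches {R2, R4, R5, R8, R9, R10, R11, R12} → V_4 = 0.2458-0.05137j
Node n5: branches {I1, L1, V1} → V_5 = -6.280-0.4467j
Node n6: branches {C1, I1, R6, R8, R11} → V_6 = 1.140-0.4293j
Source currents: i(V1)=0.008523+0.02779j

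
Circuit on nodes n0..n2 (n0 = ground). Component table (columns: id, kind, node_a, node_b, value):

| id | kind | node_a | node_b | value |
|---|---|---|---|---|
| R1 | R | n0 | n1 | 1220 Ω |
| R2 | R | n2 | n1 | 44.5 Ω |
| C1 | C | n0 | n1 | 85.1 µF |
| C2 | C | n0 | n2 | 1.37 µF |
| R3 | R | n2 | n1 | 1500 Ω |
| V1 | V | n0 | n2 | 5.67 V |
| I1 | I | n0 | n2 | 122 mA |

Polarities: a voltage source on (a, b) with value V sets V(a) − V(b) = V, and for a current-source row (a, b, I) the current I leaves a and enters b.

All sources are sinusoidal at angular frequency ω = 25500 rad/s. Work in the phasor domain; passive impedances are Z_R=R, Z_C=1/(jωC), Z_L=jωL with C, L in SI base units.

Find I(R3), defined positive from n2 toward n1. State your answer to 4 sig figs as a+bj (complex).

-0.003780-4.030e-05j A

Element admittances at ω=25500 rad/s:
  Y(R1) = 0.0008197+0.000j S between n0,n1
  Y(R2) = 0.02247+0.000j S between n2,n1
  Y(C1) = 0.000+2.170j S between n0,n1
  Y(C2) = 0.000+0.03494j S between n0,n2
  Y(R3) = 0.0006667+0.000j S between n2,n1
  V1: constraint V(n0)−V(n2) = 5.67
  I1: injects 0.122 A into n2 (from n0)
Assemble and solve the 3×3 MNA system:
  V(n1)=-0.0006674+0.06045j  V(n2)=-5.670+0.000j
  i(V1)=-0.2532-0.1995j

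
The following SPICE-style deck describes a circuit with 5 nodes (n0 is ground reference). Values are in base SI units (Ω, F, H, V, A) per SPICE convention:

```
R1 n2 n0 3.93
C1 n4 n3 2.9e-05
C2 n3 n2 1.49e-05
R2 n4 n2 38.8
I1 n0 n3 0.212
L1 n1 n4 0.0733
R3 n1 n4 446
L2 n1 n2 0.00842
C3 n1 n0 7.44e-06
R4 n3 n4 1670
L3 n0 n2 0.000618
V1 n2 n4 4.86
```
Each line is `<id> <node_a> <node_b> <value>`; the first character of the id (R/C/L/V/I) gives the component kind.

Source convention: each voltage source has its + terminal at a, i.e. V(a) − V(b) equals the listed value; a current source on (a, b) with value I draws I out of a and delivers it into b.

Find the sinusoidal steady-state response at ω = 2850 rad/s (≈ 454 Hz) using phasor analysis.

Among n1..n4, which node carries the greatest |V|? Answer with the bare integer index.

MNA unknowns: 4 node voltages V₁..V_4 plus 1 source current (V1)
R1: Y=0.2545+0.000j on G[2,0]
C1: Y=0.000+0.08265j on G[4,3]
C2: Y=0.000+0.04246j on G[3,2]
R2: Y=0.02577+0.000j on G[4,2]
I1: z[0]−=0.212, z[3]+=0.212
L1: Y=0.000-0.004787j on G[1,4]
R3: Y=0.002242+0.000j on G[1,4]
L2: Y=0.000-0.04167j on G[1,2]
C3: Y=0.000+0.02120j on G[1,0]
R4: Y=0.0005988+0.000j on G[3,4]
L3: Y=0.000-0.5678j on G[0,2]
V1: row V2−V4=4.86, i_V1 at 2,4
solve → V1=-0.7062+0.2461j, V2=0.1208+0.3284j, V3=-3.082-1.358j, V4=-4.739+0.3284j
aux → i_V1=-0.2743-0.1165j

4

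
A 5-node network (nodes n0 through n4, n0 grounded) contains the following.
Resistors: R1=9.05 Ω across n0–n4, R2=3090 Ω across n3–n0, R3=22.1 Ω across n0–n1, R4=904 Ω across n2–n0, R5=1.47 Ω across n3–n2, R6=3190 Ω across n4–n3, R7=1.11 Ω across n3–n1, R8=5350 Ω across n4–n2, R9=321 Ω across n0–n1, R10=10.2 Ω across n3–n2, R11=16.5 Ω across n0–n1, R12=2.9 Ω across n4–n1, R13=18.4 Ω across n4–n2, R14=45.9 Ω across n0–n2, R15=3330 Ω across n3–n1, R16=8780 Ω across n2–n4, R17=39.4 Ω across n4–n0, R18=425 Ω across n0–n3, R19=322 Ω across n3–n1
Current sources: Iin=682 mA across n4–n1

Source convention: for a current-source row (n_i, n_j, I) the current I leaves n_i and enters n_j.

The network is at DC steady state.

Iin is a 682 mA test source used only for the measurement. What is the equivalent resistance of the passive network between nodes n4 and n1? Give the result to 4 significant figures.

R_eq = 2.182 Ω

Element admittances at DC:
  Y(R1) = 0.1105 S between n0,n4
  Y(R2) = 0.0003236 S between n3,n0
  Y(R3) = 0.04525 S between n0,n1
  Y(R4) = 0.001106 S between n2,n0
  Y(R5) = 0.6803 S between n3,n2
  Y(R6) = 0.0003135 S between n4,n3
  Y(R7) = 0.9009 S between n3,n1
  Y(R8) = 0.0001869 S between n4,n2
  Y(R9) = 0.003115 S between n0,n1
  Y(R10) = 0.09804 S between n3,n2
  Y(R11) = 0.06061 S between n0,n1
  Y(R12) = 0.3448 S between n4,n1
  Y(R13) = 0.05435 S between n4,n2
  Y(R14) = 0.02179 S between n0,n2
  Y(R15) = 0.0003003 S between n3,n1
  Y(R16) = 0.0001139 S between n2,n4
  Y(R17) = 0.02538 S between n4,n0
  Y(R18) = 0.002353 S between n0,n3
  Y(R19) = 0.003106 S between n3,n1
  Iin: injects 0.682 A into n1 (from n4)
Assemble and solve the 4×4 MNA system:
  V(n1)=0.7657  V(n2)=0.5642  V(n3)=0.6712  V(n4)=-0.7223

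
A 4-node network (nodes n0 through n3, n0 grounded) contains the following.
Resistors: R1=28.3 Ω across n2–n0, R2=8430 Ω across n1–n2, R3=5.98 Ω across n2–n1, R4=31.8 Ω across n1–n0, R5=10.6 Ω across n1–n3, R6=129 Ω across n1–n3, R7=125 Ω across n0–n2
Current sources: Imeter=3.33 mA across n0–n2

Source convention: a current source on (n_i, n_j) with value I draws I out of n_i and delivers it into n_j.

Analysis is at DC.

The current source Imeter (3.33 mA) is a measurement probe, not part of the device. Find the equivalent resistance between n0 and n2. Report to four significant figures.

R_eq = 14.33 Ω

MNA unknowns: 3 node voltages V₁..V_3
R1: Y=0.03534 on G[2,0]
R2: Y=0.0001186 on G[1,2]
R3: Y=0.1672 on G[2,1]
R4: Y=0.03145 on G[1,0]
R5: Y=0.09434 on G[1,3]
R6: Y=0.007752 on G[1,3]
R7: Y=0.008000 on G[0,2]
Imeter: z[0]−=0.00333, z[2]+=0.00333
solve → V1=0.04016, V2=0.04770, V3=0.04016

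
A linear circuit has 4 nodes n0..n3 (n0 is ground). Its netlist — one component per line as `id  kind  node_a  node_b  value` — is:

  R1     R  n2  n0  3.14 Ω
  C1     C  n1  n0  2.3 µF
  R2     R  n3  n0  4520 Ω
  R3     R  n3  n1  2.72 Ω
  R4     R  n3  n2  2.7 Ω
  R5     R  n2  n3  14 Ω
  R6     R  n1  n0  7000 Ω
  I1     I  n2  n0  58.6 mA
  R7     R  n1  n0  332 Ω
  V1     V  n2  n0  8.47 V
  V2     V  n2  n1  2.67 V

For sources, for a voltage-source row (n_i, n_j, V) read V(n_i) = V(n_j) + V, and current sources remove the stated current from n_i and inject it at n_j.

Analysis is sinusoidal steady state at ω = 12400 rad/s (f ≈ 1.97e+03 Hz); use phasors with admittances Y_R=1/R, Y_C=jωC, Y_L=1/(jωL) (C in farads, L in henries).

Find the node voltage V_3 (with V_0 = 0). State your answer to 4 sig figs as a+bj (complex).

Apply KCL at each of the 3 non-ground nodes and solve the resulting linear system.
Node n1: branches {C1, R3, R6, R7, V2} → V_1 = 5.800+0.000j
Node n2: branches {R1, R4, R5, I1, V1, V2} → V_2 = 8.470+0.000j
Node n3: branches {R2, R3, R4, R5} → V_3 = 7.255+0.000j
Source currents: i(V1)=-2.776-0.1654j, i(V2)=-0.5167+0.1654j

7.255+0.000j V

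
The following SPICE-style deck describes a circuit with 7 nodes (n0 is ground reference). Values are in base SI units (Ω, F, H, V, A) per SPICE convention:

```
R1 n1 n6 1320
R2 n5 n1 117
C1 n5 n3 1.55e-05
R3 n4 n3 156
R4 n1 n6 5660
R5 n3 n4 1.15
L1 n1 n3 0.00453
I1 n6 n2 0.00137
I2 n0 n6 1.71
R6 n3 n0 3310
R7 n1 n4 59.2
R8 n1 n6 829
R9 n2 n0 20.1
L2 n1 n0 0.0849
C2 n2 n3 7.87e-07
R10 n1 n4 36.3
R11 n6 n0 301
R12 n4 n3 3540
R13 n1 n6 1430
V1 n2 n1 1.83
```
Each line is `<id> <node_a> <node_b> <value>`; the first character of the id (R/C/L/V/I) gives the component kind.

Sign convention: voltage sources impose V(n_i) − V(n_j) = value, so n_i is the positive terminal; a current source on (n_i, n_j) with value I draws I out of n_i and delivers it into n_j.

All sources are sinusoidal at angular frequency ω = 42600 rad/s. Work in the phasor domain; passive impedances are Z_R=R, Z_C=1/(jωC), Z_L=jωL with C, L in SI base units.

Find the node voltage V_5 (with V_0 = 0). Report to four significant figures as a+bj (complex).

13.96+1.022j V

MNA unknowns: 6 node voltages V₁..V_6 plus 1 source current (V1)
R1: Y=0.0007576+0.000j on G[1,6]
R2: Y=0.008547+0.000j on G[5,1]
C1: Y=0.000+0.6603j on G[5,3]
R3: Y=0.006410+0.000j on G[4,3]
R4: Y=0.0001767+0.000j on G[1,6]
R5: Y=0.8696+0.000j on G[3,4]
L1: Y=0.000-0.005182j on G[1,3]
I1: z[6]−=0.00137, z[2]+=0.00137
I2: z[0]−=1.71, z[6]+=1.71
R6: Y=0.0003021+0.000j on G[3,0]
R7: Y=0.01689+0.000j on G[1,4]
R8: Y=0.001206+0.000j on G[1,6]
R9: Y=0.04975+0.000j on G[2,0]
L2: Y=0.000-0.0002765j on G[1,0]
C2: Y=0.000+0.03353j on G[2,3]
R10: Y=0.02755+0.000j on G[1,4]
R11: Y=0.003322+0.000j on G[6,0]
R12: Y=0.0002825+0.000j on G[4,3]
R13: Y=0.0006993+0.000j on G[1,6]
V1: row V2−V1=1.83, i_V1 at 2,1
solve → V1=13.52+0.06692j, V2=15.35+0.06692j, V3=13.97+1.017j, V4=13.95+0.9708j, V5=13.96+1.022j, V6=283.5+0.03084j
aux → i_V1=-0.7943-0.04965j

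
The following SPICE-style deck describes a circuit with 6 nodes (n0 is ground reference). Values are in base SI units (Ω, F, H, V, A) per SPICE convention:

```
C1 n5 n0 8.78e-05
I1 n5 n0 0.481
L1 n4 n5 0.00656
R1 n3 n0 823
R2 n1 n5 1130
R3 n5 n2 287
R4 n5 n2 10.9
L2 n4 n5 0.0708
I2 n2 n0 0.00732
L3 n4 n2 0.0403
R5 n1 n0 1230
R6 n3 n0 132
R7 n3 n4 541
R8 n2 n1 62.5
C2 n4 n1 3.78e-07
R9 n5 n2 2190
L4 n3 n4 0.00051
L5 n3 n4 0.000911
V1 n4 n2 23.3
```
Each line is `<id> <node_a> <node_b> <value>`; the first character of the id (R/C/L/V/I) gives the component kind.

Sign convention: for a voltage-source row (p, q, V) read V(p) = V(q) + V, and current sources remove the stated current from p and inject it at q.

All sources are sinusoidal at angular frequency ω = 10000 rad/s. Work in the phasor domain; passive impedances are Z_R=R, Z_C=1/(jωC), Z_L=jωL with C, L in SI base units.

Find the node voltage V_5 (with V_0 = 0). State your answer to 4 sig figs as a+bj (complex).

Apply KCL at each of the 5 non-ground nodes and solve the resulting linear system.
Node n1: branches {R2, R5, R8, C2} → V_1 = -1.379+8.319j
Node n2: branches {R3, R4, I2, L3, R8, R9, V1} → V_2 = -2.559+3.934j
Node n3: branches {R1, R6, R7, L4, L5} → V_3 = 20.83+3.335j
Node n4: branches {L1, L2, L3, R7, C2, L4, L5, V1} → V_4 = 20.74+3.934j
Node n5: branches {C1, I1, L1, R2, R3, R4, L2, R9} → V_5 = -0.04109+0.7635j
Source currents: i(V1)=-0.2525+0.2910j

-0.04109+0.7635j V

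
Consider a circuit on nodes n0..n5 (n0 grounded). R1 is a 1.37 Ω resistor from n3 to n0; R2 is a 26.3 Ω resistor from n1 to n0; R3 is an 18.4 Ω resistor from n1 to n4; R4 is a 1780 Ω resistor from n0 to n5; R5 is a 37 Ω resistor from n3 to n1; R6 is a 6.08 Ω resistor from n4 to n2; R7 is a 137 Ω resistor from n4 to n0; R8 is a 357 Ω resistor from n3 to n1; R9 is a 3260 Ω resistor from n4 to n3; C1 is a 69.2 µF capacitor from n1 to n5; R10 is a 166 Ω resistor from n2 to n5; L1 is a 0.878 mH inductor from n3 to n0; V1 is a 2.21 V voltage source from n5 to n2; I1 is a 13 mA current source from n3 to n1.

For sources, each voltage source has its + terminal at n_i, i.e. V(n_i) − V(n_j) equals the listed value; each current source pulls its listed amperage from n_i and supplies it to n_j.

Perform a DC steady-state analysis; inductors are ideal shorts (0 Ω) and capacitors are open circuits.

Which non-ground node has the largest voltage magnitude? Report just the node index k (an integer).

5

MNA unknowns: 5 node voltages V₁..V_5 plus 2 source currents (L1, V1)
R1: Y=0.7299 on G[3,0]
R2: Y=0.03802 on G[1,0]
R3: Y=0.05435 on G[1,4]
R4: Y=0.0005618 on G[0,5]
R5: Y=0.02703 on G[3,1]
R6: Y=0.1645 on G[4,2]
R7: Y=0.007299 on G[4,0]
R8: Y=0.002801 on G[3,1]
R9: Y=0.0003067 on G[4,3]
C1: Y=0.000 on G[1,5]
R10: Y=0.006024 on G[2,5]
L1: row V3−V0=0, i_L1 at 3,0
V1: row V5−V2=2.21, i_V1 at 5,2
I1: z[3]−=0.013, z[1]+=0.013
solve → V1=0.1591, V2=0.1106, V3=0.000, V4=0.1185, V5=2.321
aux → i_L1=-0.008218, i_V1=-0.01462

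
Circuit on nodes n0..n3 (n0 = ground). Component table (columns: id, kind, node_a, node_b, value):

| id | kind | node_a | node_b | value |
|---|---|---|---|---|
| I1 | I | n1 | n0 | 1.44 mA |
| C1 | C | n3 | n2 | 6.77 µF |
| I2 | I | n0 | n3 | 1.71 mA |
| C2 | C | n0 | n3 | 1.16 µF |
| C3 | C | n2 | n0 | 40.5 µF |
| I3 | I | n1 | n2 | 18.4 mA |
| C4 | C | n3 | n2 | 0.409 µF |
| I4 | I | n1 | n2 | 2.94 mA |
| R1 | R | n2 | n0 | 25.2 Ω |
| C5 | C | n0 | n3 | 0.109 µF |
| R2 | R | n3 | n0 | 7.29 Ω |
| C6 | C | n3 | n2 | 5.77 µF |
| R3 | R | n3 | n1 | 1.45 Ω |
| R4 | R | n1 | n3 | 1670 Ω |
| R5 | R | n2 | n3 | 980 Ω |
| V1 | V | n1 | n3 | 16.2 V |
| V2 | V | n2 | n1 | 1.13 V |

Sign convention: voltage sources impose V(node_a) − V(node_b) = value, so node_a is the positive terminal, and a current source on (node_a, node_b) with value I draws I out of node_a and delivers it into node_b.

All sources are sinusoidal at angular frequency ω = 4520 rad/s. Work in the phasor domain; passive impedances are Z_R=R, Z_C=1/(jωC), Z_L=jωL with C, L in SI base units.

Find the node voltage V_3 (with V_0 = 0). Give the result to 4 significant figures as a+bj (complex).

-10.77-6.445j V

Apply KCL at each of the 3 non-ground nodes and solve the resulting linear system.
Node n1: branches {I1, I3, I4, R3, R4, V1, V2} → V_1 = 5.433-6.445j
Node n2: branches {C1, C3, I3, C4, I4, R1, C6, R5, V2} → V_2 = 6.563-6.445j
Node n3: branches {C1, I2, C2, C4, C5, R2, C6, R3, R4, R5, V1} → V_3 = -10.77-6.445j
Source currents: i(V1)=-12.64-1.960j, i(V2)=-1.437-1.960j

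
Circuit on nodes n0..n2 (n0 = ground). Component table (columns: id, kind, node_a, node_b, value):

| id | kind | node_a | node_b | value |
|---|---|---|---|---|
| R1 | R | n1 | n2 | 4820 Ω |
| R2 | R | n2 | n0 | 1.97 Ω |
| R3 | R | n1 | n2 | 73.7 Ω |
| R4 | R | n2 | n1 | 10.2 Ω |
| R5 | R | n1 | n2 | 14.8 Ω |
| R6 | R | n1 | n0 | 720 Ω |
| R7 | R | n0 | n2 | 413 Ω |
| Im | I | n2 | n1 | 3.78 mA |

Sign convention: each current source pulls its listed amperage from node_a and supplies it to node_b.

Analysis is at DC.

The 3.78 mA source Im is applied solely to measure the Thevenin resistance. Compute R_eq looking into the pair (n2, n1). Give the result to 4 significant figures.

R_eq = 5.532 Ω

Apply KCL at each of the 2 non-ground nodes and solve the resulting linear system.
Node n1: branches {R1, R3, R4, R5, R6, Im} → V_1 = 0.02085
Node n2: branches {R1, R2, R3, R4, R5, R7, Im} → V_2 = -5.679e-05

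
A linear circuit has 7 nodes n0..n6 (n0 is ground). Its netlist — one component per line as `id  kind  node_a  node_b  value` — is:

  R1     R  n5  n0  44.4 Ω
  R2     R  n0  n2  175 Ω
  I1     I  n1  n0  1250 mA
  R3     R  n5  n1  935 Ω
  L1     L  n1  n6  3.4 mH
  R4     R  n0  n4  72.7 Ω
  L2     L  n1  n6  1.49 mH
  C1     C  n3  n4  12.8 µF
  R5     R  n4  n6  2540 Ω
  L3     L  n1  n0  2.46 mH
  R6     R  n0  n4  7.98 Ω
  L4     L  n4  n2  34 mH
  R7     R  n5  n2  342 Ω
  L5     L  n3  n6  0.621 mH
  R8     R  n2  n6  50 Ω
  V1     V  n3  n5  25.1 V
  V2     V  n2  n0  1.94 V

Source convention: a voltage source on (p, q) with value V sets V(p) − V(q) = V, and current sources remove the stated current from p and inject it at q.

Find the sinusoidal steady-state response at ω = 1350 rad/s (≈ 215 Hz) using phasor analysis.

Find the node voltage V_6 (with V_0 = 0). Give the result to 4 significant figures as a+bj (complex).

Element admittances at ω=1350 rad/s:
  Y(R1) = 0.02252+0.000j S between n5,n0
  Y(R2) = 0.005714+0.000j S between n0,n2
  I1: injects 1.25 A into n0 (from n1)
  Y(R3) = 0.001070+0.000j S between n5,n1
  Y(L1) = 0.000-0.2179j S between n1,n6
  Y(R4) = 0.01376+0.000j S between n0,n4
  Y(L2) = 0.000-0.4971j S between n1,n6
  Y(C1) = 0.000+0.01728j S between n3,n4
  Y(R5) = 0.0003937+0.000j S between n4,n6
  Y(L3) = 0.000-0.3011j S between n1,n0
  Y(R6) = 0.1253+0.000j S between n0,n4
  Y(L4) = 0.000-0.02179j S between n4,n2
  Y(R7) = 0.002924+0.000j S between n5,n2
  Y(L5) = 0.000-1.193j S between n3,n6
  Y(R8) = 0.02000+0.000j S between n2,n6
  V1: constraint V(n3)−V(n5) = 25.1
  V2: constraint V(n2)−V(n0) = 1.94
Assemble and solve the 8×8 MNA system:
  V(n1)=-0.09286-1.860j  V(n2)=1.940+0.000j  V(n3)=-0.1371-0.2918j  V(n4)=0.04616-0.3210j  V(n5)=-25.24-0.2918j  V(n6)=-0.1296-0.8579j
  i(V1)=-0.6748-0.005748j  i(V2)=-0.1389+0.02325j

-0.1296-0.8579j V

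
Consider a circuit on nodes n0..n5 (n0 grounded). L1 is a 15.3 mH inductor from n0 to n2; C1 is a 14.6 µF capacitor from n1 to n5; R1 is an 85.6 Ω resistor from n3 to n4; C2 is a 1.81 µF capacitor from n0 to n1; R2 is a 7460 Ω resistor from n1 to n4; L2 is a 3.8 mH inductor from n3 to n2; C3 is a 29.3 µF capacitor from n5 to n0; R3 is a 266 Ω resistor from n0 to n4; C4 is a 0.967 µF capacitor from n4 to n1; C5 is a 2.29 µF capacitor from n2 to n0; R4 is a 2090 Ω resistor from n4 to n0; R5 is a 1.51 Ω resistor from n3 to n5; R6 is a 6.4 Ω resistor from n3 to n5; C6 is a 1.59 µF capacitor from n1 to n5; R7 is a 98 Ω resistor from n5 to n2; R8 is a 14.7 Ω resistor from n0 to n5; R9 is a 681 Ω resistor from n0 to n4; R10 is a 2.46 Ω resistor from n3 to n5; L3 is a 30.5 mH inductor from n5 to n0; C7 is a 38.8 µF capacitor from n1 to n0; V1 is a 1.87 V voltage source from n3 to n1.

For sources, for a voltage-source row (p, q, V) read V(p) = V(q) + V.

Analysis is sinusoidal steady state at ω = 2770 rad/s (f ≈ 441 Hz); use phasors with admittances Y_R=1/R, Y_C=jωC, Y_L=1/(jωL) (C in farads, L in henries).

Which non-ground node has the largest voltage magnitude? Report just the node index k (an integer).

Apply KCL at each of the 5 non-ground nodes and solve the resulting linear system.
Node n1: branches {C1, C2, R2, C4, C6, C7, V1} → V_1 = -0.7499+0.5231j
Node n2: branches {L1, L2, C5, R7} → V_2 = 0.9551+0.4536j
Node n3: branches {R1, L2, R5, R6, R10, V1} → V_3 = 1.120+0.5231j
Node n4: branches {R1, R2, R3, C4, R4, R9} → V_4 = 0.6815+0.1339j
Node n5: branches {C1, C3, R5, R6, C6, R7, R8, R10, L3} → V_5 = 1.075+0.3753j
Source currents: i(V1)=-0.06671-0.1700j

3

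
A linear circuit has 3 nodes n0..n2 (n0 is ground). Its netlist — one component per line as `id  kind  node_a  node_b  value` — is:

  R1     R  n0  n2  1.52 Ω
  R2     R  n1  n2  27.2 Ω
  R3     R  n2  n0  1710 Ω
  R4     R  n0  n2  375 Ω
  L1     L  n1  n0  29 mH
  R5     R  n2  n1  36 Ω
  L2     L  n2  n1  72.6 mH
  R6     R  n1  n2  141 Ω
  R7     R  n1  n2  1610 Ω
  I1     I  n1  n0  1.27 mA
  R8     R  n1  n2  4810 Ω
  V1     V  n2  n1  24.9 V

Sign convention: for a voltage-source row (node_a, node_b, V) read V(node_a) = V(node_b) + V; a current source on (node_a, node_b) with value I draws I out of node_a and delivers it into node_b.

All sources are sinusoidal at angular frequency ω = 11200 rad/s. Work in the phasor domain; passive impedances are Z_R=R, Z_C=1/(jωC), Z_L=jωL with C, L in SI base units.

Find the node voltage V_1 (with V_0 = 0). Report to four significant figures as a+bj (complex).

-24.90-0.1160j V

MNA unknowns: 2 node voltages V₁..V_2 plus 1 source current (V1)
R1: Y=0.6579+0.000j on G[0,2]
R2: Y=0.03676+0.000j on G[1,2]
R3: Y=0.0005848+0.000j on G[2,0]
R4: Y=0.002667+0.000j on G[0,2]
L1: Y=0.000-0.003079j on G[1,0]
R5: Y=0.02778+0.000j on G[2,1]
L2: Y=0.000-0.001230j on G[2,1]
R6: Y=0.007092+0.000j on G[1,2]
R7: Y=0.0006211+0.000j on G[1,2]
I1: z[1]−=0.00127, z[0]+=0.00127
R8: Y=0.0002079+0.000j on G[1,2]
V1: row V2−V1=24.9, i_V1 at 2,1
solve → V1=-24.90-0.1160j, V2=-0.001381-0.1160j
aux → i_V1=-1.803+0.1073j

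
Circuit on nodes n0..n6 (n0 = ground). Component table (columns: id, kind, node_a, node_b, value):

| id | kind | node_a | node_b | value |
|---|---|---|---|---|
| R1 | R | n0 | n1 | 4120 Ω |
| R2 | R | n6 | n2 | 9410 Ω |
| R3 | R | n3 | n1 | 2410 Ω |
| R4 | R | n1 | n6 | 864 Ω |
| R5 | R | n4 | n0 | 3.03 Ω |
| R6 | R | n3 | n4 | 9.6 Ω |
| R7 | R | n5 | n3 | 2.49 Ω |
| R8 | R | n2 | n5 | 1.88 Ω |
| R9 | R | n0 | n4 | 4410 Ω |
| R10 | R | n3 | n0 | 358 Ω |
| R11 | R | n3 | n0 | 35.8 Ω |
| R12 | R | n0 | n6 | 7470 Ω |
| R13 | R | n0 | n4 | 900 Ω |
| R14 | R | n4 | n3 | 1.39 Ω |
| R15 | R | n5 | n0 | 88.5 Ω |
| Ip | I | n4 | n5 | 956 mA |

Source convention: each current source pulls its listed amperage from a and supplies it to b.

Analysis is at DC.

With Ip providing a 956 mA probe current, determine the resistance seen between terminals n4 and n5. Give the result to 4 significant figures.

R_eq = 3.529 Ω

MNA unknowns: 6 node voltages V₁..V_6
R1: Y=0.0002427 on G[0,1]
R2: Y=0.0001063 on G[6,2]
R3: Y=0.0004149 on G[3,1]
R4: Y=0.001157 on G[1,6]
R5: Y=0.3300 on G[4,0]
R6: Y=0.1042 on G[3,4]
R7: Y=0.4016 on G[5,3]
R8: Y=0.5319 on G[2,5]
R9: Y=0.0002268 on G[0,4]
R10: Y=0.002793 on G[3,0]
R11: Y=0.02793 on G[3,0]
R12: Y=0.0001339 on G[0,6]
R13: Y=0.001111 on G[0,4]
R14: Y=0.7194 on G[4,3]
R15: Y=0.01130 on G[5,0]
Ip: z[4]−=0.956, z[5]+=0.956
solve → V1=0.7587, V2=3.181, V3=0.8914, V4=-0.1921, V5=3.182, V6=0.8703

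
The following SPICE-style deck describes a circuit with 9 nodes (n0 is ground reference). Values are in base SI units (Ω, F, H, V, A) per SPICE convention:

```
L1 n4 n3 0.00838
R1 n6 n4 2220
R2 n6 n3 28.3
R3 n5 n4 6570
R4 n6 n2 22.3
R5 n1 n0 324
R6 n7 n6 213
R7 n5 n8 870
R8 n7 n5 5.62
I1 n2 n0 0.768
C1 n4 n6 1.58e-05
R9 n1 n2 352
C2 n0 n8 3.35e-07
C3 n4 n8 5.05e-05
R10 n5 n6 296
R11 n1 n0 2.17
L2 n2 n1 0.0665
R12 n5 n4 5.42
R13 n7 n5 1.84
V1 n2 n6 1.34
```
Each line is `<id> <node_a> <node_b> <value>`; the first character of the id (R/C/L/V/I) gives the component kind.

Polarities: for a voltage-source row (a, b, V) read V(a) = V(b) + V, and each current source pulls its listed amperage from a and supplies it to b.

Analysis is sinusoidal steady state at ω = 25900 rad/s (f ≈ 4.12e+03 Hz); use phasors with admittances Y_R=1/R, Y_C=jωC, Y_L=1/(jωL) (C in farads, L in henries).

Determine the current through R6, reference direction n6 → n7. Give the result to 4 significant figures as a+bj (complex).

-0.003081+0.008054j A

Apply KCL at each of the 8 non-ground nodes and solve the resulting linear system.
Node n1: branches {R5, R9, R11, L2} → V_1 = -0.07404+0.5660j
Node n2: branches {R4, I1, R9, L2, V1} → V_2 = -29.81+86.91j
Node n3: branches {L1, R2} → V_3 = -31.37+86.80j
Node n4: branches {L1, R1, R3, C1, C3, R12} → V_4 = -30.46+85.12j
Node n5: branches {R3, R7, R8, R10, R12, R13} → V_5 = -30.49+85.19j
Node n6: branches {R1, R2, R4, R6, C1, R10, V1} → V_6 = -31.15+86.91j
Node n7: branches {R6, R8, R13} → V_7 = -30.50+85.20j
Node n8: branches {R7, C2, C3} → V_8 = -30.26+84.56j
Source currents: i(V1)=-0.7937-0.2626j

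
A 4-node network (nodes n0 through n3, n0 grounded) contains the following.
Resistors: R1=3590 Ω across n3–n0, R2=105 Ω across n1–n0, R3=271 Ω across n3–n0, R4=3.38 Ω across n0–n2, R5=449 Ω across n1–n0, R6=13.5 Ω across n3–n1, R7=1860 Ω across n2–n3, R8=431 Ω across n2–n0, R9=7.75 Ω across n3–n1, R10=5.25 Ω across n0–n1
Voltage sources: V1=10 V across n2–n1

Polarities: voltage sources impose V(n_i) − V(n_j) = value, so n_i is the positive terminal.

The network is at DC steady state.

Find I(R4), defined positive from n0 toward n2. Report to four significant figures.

-1.209 A

Apply KCL at each of the 3 non-ground nodes and solve the resulting linear system.
Node n1: branches {R2, R5, R6, R9, R10, V1} → V_1 = -5.913
Node n2: branches {R4, R7, R8, V1} → V_2 = 4.087
Node n3: branches {R1, R3, R6, R7, R9} → V_3 = -5.774
Source currents: i(V1)=-1.224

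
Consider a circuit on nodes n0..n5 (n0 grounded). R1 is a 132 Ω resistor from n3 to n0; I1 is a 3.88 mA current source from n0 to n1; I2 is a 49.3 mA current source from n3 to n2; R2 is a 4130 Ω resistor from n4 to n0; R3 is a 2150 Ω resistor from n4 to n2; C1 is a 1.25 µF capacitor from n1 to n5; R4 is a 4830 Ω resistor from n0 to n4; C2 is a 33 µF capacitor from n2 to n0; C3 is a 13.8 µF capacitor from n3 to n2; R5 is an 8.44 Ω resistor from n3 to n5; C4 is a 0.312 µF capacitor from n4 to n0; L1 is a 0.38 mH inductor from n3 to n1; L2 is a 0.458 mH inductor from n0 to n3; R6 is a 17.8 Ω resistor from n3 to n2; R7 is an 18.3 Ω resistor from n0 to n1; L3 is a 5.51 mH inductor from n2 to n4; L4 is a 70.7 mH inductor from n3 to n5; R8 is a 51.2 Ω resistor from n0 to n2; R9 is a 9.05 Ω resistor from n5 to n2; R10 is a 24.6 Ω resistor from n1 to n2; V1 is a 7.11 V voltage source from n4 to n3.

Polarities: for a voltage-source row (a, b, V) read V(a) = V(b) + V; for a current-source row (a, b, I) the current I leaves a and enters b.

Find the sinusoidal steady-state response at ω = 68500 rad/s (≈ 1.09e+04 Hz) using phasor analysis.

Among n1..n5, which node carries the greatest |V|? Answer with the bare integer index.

Apply KCL at each of the 5 non-ground nodes and solve the resulting linear system.
Node n1: branches {I1, C1, L1, R7, R10} → V_1 = -0.02680-0.009533j
Node n2: branches {I2, R3, C2, C3, R6, L3, R8, R9, R10} → V_2 = -0.06812-0.002154j
Node n3: branches {R1, I2, C3, R5, L1, L2, R6, L4, V1} → V_3 = -0.2201+0.03611j
Node n4: branches {R2, R3, R4, C4, L3, V1} → V_4 = 6.890+0.03611j
Node n5: branches {C1, R5, L4, R9} → V_5 = -0.1231+0.05374j
Source currents: i(V1)=-0.005661-0.1289j

4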